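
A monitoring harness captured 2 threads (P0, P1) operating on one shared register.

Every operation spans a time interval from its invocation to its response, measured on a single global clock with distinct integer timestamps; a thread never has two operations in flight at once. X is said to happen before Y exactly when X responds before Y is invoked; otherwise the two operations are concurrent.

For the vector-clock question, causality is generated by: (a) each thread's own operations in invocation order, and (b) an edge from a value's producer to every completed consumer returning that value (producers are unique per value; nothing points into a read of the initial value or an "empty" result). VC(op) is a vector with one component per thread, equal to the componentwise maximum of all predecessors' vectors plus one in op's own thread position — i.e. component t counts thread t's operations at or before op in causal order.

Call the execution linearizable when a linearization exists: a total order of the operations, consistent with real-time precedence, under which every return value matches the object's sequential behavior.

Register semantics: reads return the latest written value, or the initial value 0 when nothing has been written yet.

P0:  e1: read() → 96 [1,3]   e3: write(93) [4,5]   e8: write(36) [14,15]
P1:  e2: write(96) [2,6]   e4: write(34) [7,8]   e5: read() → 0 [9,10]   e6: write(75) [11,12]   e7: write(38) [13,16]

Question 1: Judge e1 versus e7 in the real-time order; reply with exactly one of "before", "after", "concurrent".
Answer: before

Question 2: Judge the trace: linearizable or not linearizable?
not linearizable

cut after 9 events: linearizable; cut after 10 events (e5 responds, time 10): not linearizable
every one of the 3 real-time-consistent orders over 5 completed register ops fails the sequential spec
sample order e1, e2, e3, e4, e5 stalls at step 1 — e1 read() → 96 has no legal effect
sample order e1, e3, e2, e4, e5 stalls at step 1 — e1 read() → 96 has no legal effect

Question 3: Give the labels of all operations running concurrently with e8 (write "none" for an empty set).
Answer: e7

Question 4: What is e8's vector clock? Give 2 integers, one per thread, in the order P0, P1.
Answer: (3, 1)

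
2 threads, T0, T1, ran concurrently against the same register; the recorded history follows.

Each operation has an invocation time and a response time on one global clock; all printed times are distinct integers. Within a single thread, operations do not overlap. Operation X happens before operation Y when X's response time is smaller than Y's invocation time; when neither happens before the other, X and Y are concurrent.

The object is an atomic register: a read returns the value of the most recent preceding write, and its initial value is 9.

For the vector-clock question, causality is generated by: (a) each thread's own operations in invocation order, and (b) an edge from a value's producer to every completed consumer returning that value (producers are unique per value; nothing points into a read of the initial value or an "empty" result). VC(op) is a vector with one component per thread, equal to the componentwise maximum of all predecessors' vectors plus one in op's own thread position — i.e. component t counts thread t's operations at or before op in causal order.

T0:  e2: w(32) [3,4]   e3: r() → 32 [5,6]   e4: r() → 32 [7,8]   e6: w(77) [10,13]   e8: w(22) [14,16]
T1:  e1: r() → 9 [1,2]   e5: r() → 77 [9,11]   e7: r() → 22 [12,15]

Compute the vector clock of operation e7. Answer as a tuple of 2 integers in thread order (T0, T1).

e1 (invocation 1): nothing precedes it; T1's component alone gives (0, 1)
e2 (invocation 3): nothing precedes it; T0's component alone gives (1, 0)
merge at e3 (invoked 5): VC(e2)=(1, 0), own-thread bump on T0 → (2, 0)
merge at e4 (invoked 7): VC(e2)=(1, 0), VC(e3)=(2, 0), own-thread bump on T0 → (3, 0)
merge at e6 (invoked 10): VC(e4)=(3, 0), own-thread bump on T0 → (4, 0)
merge at e8 (invoked 14): VC(e6)=(4, 0), own-thread bump on T0 → (5, 0)
merge at e5 (invoked 9): VC(e1)=(0, 1), VC(e6)=(4, 0), own-thread bump on T1 → (4, 2)
merge at e7 (invoked 12): VC(e5)=(4, 2), VC(e8)=(5, 0), own-thread bump on T1 → (5, 3)
target: VC(e7) = (5, 3)

(5, 3)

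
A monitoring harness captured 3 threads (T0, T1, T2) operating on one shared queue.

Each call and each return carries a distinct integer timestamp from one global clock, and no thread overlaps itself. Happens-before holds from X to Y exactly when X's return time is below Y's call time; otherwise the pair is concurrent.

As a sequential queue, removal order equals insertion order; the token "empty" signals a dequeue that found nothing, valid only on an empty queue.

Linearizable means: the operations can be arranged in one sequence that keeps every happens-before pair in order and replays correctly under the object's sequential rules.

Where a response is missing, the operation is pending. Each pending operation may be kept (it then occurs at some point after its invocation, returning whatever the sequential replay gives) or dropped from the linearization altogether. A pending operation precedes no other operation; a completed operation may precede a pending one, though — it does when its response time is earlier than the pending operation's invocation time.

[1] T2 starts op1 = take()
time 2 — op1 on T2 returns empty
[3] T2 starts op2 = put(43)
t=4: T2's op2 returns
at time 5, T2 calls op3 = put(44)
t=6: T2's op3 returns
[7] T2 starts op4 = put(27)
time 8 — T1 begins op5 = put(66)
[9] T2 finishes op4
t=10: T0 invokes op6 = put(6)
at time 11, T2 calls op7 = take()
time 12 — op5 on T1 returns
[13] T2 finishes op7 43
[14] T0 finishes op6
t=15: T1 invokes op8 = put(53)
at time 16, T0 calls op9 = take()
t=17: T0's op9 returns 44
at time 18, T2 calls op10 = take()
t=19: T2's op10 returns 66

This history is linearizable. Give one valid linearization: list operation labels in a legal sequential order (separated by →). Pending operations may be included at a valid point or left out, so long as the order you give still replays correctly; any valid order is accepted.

op1 → op2 → op3 → op5 → op4 → op6 → op7 → op8 → op9 → op10

1. op1 take() → empty, leaving queue <>
2. op2 put(43), leaving queue <43>
3. op3 put(44), leaving queue <43,44>
4. op5 put(66), leaving queue <43,44,66>
5. op4 put(27), leaving queue <43,44,66,27>
6. op6 put(6), leaving queue <43,44,66,27,6>
7. op7 take() → 43, leaving queue <44,66,27,6>
8. op8 put(53) (pending, included), leaving queue <44,66,27,6,53>
9. op9 take() → 44, leaving queue <66,27,6,53>
10. op10 take() → 66, leaving queue <27,6,53>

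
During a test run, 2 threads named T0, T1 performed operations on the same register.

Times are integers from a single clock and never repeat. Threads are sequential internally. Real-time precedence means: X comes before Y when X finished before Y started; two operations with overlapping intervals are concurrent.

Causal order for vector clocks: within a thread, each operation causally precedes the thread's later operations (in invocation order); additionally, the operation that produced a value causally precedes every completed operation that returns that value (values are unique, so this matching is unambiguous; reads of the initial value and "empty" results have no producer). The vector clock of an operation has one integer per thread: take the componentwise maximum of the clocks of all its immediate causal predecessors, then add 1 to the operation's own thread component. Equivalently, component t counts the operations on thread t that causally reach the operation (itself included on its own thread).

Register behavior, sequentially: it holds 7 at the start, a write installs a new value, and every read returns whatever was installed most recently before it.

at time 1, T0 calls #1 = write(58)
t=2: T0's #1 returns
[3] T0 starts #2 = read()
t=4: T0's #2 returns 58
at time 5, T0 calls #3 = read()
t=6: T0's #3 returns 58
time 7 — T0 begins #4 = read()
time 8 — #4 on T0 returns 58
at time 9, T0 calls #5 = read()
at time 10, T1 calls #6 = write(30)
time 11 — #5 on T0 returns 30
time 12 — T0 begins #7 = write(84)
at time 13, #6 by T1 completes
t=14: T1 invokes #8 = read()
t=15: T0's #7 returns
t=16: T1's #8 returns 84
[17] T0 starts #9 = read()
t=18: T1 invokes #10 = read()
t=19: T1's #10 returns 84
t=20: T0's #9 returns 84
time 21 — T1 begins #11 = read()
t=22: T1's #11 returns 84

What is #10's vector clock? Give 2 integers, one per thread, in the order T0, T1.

(6, 3)

invoked at 10, #6 has no predecessors; its own T1 bump gives (0, 1)
invoked at 1, #1 has no predecessors; its own T0 bump gives (1, 0)
from VC(#1)=(1, 0), #2 (invoked 3) maxes components and bumps T0 → (2, 0)
from VC(#1)=(1, 0), VC(#2)=(2, 0), #3 (invoked 5) maxes components and bumps T0 → (3, 0)
from VC(#1)=(1, 0), VC(#3)=(3, 0), #4 (invoked 7) maxes components and bumps T0 → (4, 0)
from VC(#4)=(4, 0), VC(#6)=(0, 1), #5 (invoked 9) maxes components and bumps T0 → (5, 1)
from VC(#5)=(5, 1), #7 (invoked 12) maxes components and bumps T0 → (6, 1)
from VC(#6)=(0, 1), VC(#7)=(6, 1), #8 (invoked 14) maxes components and bumps T1 → (6, 2)
from VC(#7)=(6, 1), #9 (invoked 17) maxes components and bumps T0 → (7, 1)
from VC(#7)=(6, 1), VC(#8)=(6, 2), #10 (invoked 18) maxes components and bumps T1 → (6, 3)
from VC(#7)=(6, 1), VC(#10)=(6, 3), #11 (invoked 21) maxes components and bumps T1 → (6, 4)
target: VC(#10) = (6, 3)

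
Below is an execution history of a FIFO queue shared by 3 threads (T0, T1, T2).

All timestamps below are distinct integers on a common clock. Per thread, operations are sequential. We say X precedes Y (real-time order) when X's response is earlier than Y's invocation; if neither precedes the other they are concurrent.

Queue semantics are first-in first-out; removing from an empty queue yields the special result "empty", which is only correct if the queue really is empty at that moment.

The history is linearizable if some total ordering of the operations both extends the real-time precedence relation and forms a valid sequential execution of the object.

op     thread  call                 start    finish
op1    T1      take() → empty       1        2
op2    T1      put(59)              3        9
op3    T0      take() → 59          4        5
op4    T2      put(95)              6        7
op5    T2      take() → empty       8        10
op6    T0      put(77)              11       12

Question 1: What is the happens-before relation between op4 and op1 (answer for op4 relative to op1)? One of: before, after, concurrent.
Answer: after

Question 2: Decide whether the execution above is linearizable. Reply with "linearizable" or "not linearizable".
not linearizable

cut after 9 events: linearizable; cut after 10 events (op5 responds, time 10): not linearizable
5 completed operations, 4 real-time-consistent orders — every FIFO queue replay fails
e.g. op1, op2, op3, op4, op5: illegal at step 5, since op5 take() → empty cannot apply there
e.g. op1, op3, op2, op4, op5: illegal at step 2, since op3 take() → 59 cannot apply there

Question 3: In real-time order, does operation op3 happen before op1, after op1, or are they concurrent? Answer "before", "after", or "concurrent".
Answer: after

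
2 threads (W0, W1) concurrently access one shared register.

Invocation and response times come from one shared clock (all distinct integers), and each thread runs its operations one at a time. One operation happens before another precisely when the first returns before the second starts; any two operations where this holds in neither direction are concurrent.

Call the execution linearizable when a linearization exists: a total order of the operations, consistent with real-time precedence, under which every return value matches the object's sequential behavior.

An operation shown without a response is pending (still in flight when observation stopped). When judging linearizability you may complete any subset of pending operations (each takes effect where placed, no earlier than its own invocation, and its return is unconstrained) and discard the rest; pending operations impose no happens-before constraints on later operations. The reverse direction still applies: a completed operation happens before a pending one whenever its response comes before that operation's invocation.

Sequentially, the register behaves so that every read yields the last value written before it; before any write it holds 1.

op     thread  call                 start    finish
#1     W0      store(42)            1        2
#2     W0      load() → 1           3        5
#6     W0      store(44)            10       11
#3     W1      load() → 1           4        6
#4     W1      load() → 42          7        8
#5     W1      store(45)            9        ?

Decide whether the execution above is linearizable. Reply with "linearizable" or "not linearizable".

not linearizable

events 1..4 are fine; event 5 — the response of #2 at time 5 — makes the prefix non-linearizable
one real-time candidate order over the 2 completed operations — the register replay rejects it
no escape via the 1 pending operation (#3): every completion choice fails
take #1, #2 (pending dropped): step 2 already fails, because #2 load() → 1 cannot occur there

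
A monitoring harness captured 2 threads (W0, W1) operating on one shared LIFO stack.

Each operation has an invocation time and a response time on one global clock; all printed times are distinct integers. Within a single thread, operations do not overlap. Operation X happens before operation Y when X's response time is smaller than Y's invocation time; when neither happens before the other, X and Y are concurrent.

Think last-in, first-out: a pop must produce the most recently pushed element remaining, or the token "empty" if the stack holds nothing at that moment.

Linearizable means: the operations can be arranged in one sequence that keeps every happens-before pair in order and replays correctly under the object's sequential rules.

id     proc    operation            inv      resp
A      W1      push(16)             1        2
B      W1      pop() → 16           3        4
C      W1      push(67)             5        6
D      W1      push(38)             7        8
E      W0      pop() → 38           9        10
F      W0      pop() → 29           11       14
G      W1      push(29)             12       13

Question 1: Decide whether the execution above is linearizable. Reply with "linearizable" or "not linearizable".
one valid linearization: A, B, C, D, E, G, F
1. A push(16), leaving stack <16>
2. B pop() → 16, leaving stack <>
3. C push(67), leaving stack <67>
4. D push(38), leaving stack <67,38>
5. E pop() → 38, leaving stack <67>
6. G push(29), leaving stack <67,29>
7. F pop() → 29, leaving stack <67>

linearizable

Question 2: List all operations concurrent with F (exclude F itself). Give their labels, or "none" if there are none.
Answer: G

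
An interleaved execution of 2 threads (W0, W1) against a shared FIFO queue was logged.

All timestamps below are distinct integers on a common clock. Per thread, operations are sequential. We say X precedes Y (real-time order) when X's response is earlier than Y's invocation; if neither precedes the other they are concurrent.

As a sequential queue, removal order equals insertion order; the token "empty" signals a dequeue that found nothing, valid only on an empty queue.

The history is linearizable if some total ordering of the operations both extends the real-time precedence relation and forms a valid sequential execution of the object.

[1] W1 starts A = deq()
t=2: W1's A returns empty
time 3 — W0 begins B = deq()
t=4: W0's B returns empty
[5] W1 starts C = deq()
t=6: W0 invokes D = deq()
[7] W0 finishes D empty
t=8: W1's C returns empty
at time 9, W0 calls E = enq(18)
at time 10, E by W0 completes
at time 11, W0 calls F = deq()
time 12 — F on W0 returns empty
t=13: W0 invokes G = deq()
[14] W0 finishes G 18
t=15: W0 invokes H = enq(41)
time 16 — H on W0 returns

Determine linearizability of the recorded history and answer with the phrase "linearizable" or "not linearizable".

already the first 12 events (up to F's response at time 12) admit no linearization; the first 11 still do
checked exhaustively: 2 real-time-consistent orders of 6 completed operations, zero legal FIFO queue replays
for example A, B, C, D, E, F fails at step 6: F deq() → empty is not legal there
for example A, B, D, C, E, F fails at step 6: F deq() → empty is not legal there

not linearizable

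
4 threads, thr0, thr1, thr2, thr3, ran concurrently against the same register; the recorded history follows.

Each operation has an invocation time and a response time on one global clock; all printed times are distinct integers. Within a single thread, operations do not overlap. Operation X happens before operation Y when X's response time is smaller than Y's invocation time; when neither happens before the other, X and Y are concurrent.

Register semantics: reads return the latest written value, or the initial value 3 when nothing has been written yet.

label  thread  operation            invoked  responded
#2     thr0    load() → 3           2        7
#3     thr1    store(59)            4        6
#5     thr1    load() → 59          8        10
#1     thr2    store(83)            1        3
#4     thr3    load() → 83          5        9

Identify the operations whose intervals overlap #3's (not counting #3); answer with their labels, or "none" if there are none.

#3 runs from 4 to 6; window-overlapping ops are concurrent
#1 [1,3]: before
#2 [2,7]: concurrent
#4 [5,9]: concurrent
#5 [8,10]: after

#2, #4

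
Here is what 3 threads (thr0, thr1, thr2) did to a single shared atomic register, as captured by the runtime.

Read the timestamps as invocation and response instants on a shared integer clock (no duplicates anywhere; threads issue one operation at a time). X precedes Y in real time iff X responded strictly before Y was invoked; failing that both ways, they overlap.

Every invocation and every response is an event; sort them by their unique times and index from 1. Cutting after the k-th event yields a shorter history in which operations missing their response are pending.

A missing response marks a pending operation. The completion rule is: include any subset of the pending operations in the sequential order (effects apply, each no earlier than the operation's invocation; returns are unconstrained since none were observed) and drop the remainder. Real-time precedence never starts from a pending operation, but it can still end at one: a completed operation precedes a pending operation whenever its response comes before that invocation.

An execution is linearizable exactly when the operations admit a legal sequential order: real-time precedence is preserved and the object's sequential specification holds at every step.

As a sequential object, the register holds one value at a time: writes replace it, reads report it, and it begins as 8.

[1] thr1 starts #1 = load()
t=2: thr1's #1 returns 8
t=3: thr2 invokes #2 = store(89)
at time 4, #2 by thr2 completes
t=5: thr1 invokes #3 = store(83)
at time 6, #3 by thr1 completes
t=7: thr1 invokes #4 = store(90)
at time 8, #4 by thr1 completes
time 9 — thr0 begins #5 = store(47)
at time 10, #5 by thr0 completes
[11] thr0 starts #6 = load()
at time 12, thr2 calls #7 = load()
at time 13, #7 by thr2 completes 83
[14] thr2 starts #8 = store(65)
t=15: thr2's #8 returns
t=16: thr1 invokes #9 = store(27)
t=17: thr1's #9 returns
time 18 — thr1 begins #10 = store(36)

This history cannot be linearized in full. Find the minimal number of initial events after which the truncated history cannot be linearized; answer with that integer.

events 1..12 are still linearizable — one witness is #1, #2, #3, #4, #5:
after step 1 (#1 load() → 8): value 8
after step 2 (#2 store(89)): value 89
after step 3 (#3 store(83)): value 83
after step 4 (#4 store(90)): value 90
after step 5 (#5 store(47)): value 47
include event 13 — #7 responding at 13 — and every candidate order breaks
no escape via the 1 pending operation (#6): every completion choice fails
for example #1, #2, #3, #4, #5, #7 (pending dropped) fails at step 6: #7 load() → 83 is not legal there

13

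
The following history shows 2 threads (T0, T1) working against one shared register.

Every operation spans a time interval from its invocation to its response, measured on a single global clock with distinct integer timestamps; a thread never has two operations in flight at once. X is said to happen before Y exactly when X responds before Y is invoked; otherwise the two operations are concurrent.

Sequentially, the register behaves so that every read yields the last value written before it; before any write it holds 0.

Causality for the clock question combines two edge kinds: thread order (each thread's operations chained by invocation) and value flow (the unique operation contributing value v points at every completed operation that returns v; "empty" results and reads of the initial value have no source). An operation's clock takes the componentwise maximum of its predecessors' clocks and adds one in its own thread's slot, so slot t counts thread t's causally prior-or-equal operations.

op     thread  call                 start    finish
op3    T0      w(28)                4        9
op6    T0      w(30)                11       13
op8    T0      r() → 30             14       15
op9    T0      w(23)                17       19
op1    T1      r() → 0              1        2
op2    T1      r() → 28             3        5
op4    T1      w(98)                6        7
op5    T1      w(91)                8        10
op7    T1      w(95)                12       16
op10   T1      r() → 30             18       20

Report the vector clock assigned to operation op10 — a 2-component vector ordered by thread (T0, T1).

(2, 6)

op1, invoked 1, has no incoming edges; only T1's bump applies → (0, 1)
op3, invoked 4, has no incoming edges; only T0's bump applies → (1, 0)
merge at op6 (invoked 11): VC(op3)=(1, 0), own-thread bump on T0 → (2, 0)
merge at op2 (invoked 3): VC(op1)=(0, 1), VC(op3)=(1, 0), own-thread bump on T1 → (1, 2)
merge at op8 (invoked 14): VC(op6)=(2, 0), own-thread bump on T0 → (3, 0)
merge at op4 (invoked 6): VC(op2)=(1, 2), own-thread bump on T1 → (1, 3)
merge at op9 (invoked 17): VC(op8)=(3, 0), own-thread bump on T0 → (4, 0)
merge at op5 (invoked 8): VC(op4)=(1, 3), own-thread bump on T1 → (1, 4)
merge at op7 (invoked 12): VC(op5)=(1, 4), own-thread bump on T1 → (1, 5)
merge at op10 (invoked 18): VC(op6)=(2, 0), VC(op7)=(1, 5), own-thread bump on T1 → (2, 6)
target: VC(op10) = (2, 6)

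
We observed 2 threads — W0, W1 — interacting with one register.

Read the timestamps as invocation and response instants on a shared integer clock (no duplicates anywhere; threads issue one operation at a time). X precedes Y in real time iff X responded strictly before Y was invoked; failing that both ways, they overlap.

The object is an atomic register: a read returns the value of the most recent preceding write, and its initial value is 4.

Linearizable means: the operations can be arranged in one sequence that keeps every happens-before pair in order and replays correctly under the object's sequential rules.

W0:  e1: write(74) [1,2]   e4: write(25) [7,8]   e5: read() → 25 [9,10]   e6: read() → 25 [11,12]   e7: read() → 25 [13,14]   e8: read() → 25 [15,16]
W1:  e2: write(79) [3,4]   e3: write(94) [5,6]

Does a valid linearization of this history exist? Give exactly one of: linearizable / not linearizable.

witness order: e1, e2, e3, e4, e5, e6, e7, e8
step 1: e1 write(74) — value 74
step 2: e2 write(79) — value 79
step 3: e3 write(94) — value 94
step 4: e4 write(25) — value 25
step 5: e5 read() → 25 — value 25
step 6: e6 read() → 25 — value 25
step 7: e7 read() → 25 — value 25
step 8: e8 read() → 25 — value 25

linearizable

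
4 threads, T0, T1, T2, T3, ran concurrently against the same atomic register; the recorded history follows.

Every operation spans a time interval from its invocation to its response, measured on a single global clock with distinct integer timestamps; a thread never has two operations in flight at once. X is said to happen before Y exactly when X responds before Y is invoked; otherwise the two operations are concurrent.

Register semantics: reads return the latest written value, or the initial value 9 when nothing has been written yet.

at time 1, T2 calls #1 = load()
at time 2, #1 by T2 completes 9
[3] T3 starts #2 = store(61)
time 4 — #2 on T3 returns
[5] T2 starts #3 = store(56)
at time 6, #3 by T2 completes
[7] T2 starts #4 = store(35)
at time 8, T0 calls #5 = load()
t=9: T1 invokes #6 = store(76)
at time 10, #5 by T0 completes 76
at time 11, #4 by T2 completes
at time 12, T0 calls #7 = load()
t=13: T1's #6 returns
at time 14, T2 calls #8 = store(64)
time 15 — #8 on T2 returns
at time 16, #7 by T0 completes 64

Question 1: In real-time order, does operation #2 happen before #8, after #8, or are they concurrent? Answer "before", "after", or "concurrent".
Answer: before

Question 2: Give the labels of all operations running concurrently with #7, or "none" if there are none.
Answer: #6, #8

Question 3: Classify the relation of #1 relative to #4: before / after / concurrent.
Answer: before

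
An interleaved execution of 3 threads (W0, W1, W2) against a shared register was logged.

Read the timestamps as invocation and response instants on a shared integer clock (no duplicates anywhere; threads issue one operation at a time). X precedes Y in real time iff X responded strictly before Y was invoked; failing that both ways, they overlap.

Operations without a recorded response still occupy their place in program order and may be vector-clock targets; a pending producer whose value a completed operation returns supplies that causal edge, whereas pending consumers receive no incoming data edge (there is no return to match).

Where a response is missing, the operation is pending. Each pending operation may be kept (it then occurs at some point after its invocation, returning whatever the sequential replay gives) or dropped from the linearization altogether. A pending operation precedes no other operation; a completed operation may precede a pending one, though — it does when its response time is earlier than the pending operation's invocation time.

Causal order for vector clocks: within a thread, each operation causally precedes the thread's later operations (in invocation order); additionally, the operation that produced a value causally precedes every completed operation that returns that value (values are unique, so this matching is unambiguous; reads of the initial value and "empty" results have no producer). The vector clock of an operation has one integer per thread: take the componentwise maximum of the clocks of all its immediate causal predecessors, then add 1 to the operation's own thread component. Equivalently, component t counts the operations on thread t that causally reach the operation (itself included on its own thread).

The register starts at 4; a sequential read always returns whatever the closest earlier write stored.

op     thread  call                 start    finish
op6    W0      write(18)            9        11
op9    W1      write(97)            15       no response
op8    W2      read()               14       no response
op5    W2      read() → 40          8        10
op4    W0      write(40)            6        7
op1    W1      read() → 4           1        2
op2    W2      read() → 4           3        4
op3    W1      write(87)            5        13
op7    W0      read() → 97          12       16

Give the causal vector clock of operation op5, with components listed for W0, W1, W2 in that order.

VC(op2, invoked at 3): no causal predecessors; +1 on W2 → (0, 0, 1)
VC(op1, invoked at 1): no causal predecessors; +1 on W1 → (0, 1, 0)
VC(op4, invoked at 6): no causal predecessors; +1 on W0 → (1, 0, 0)
op3 (invocation 5): componentwise max over VC(op1)=(0, 1, 0), +1 at W1, giving (0, 2, 0)
op6 (invocation 9): componentwise max over VC(op4)=(1, 0, 0), +1 at W0, giving (2, 0, 0)
op9 (invocation 15): componentwise max over VC(op3)=(0, 2, 0), +1 at W1, giving (0, 3, 0)
op5 (invocation 8): componentwise max over VC(op2)=(0, 0, 1), VC(op4)=(1, 0, 0), +1 at W2, giving (1, 0, 2)
op8 (invocation 14): componentwise max over VC(op5)=(1, 0, 2), +1 at W2, giving (1, 0, 3)
op7 (invocation 12): componentwise max over VC(op6)=(2, 0, 0), VC(op9)=(0, 3, 0), +1 at W0, giving (3, 3, 0)
target: VC(op5) = (1, 0, 2)

(1, 0, 2)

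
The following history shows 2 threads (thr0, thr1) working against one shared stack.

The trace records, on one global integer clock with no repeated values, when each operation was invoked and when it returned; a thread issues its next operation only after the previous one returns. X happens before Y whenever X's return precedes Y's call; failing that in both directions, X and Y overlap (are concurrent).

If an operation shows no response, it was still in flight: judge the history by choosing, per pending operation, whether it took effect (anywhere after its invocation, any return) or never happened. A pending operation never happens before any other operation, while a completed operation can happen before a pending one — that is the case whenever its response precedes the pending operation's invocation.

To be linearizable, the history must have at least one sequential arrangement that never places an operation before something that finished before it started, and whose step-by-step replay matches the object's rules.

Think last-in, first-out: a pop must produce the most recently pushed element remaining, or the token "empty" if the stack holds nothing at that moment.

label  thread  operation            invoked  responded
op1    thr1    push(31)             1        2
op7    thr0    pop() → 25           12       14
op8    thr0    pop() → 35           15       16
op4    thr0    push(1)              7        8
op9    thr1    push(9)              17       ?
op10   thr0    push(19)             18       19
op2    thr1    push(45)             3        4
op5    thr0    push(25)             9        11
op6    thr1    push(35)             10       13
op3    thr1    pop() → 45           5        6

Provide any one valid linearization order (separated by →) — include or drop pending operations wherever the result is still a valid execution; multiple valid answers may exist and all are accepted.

after step 1 (op1 push(31)): stack <31>
after step 2 (op2 push(45)): stack <31,45>
after step 3 (op3 pop() → 45): stack <31>
after step 4 (op4 push(1)): stack <31,1>
after step 5 (op5 push(25)): stack <31,1,25>
after step 6 (op7 pop() → 25): stack <31,1>
after step 7 (op6 push(35)): stack <31,1,35>
after step 8 (op8 pop() → 35): stack <31,1>
after step 9 (op9 push(9) (pending, included)): stack <31,1,9>
after step 10 (op10 push(19)): stack <31,1,9,19>

op1 → op2 → op3 → op4 → op5 → op7 → op6 → op8 → op9 → op10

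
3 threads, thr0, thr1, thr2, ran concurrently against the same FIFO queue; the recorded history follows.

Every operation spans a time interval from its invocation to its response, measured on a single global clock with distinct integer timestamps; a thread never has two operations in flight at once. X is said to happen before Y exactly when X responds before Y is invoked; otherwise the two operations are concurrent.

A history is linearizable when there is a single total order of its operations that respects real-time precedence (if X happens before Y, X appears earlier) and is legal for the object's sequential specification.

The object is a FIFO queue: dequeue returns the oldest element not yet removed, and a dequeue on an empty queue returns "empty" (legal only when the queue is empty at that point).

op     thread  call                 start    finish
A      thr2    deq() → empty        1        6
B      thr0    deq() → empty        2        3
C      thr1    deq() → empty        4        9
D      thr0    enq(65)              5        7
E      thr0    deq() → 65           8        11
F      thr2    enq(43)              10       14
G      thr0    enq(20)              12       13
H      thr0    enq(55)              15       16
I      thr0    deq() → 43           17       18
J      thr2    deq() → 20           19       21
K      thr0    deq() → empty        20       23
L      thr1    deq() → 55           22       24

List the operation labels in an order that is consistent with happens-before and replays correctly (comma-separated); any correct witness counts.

A, B, C, D, E, F, G, H, I, J, L, K

1. A deq() → empty, leaving queue <>
2. B deq() → empty, leaving queue <>
3. C deq() → empty, leaving queue <>
4. D enq(65), leaving queue <65>
5. E deq() → 65, leaving queue <>
6. F enq(43), leaving queue <43>
7. G enq(20), leaving queue <43,20>
8. H enq(55), leaving queue <43,20,55>
9. I deq() → 43, leaving queue <20,55>
10. J deq() → 20, leaving queue <55>
11. L deq() → 55, leaving queue <>
12. K deq() → empty, leaving queue <>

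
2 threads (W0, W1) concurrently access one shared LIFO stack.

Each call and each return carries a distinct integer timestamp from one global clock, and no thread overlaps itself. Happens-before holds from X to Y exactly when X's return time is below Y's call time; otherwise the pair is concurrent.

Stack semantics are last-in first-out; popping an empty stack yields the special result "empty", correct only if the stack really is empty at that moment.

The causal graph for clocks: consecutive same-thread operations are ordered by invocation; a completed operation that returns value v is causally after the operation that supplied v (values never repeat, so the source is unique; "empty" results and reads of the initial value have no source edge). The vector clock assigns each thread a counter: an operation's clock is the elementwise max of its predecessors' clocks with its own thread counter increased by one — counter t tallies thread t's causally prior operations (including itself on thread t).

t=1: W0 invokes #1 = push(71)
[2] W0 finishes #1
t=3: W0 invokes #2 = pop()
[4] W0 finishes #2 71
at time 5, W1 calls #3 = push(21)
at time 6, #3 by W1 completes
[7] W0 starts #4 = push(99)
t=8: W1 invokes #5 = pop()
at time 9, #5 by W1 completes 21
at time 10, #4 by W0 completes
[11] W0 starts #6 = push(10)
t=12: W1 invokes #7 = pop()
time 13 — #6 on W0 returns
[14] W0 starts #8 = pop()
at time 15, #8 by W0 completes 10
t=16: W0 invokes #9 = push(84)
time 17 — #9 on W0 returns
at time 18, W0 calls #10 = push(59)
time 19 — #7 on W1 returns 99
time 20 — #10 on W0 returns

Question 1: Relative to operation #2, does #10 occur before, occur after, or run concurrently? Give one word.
after

#10 spans [18,20], #2 spans [3,4]
resp(#2)=4 < inv(#10)=18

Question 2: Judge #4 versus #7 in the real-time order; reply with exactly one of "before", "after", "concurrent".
before

#4 spans [7,10], #7 spans [12,19]
resp(#4)=10 < inv(#7)=12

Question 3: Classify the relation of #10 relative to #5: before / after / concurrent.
after

#10 spans [18,20], #5 spans [8,9]
resp(#5)=9 < inv(#10)=18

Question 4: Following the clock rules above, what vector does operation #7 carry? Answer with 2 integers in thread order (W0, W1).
(3, 3)

VC(#3, invoked at 5): no causal predecessors; +1 on W1 → (0, 1)
VC(#1, invoked at 1): no causal predecessors; +1 on W0 → (1, 0)
merge at #5 (invoked 8): VC(#3)=(0, 1), own-thread bump on W1 → (0, 2)
merge at #2 (invoked 3): VC(#1)=(1, 0), own-thread bump on W0 → (2, 0)
merge at #4 (invoked 7): VC(#2)=(2, 0), own-thread bump on W0 → (3, 0)
merge at #6 (invoked 11): VC(#4)=(3, 0), own-thread bump on W0 → (4, 0)
merge at #8 (invoked 14): VC(#6)=(4, 0), own-thread bump on W0 → (5, 0)
merge at #7 (invoked 12): VC(#4)=(3, 0), VC(#5)=(0, 2), own-thread bump on W1 → (3, 3)
merge at #9 (invoked 16): VC(#8)=(5, 0), own-thread bump on W0 → (6, 0)
merge at #10 (invoked 18): VC(#9)=(6, 0), own-thread bump on W0 → (7, 0)
target: VC(#7) = (3, 3)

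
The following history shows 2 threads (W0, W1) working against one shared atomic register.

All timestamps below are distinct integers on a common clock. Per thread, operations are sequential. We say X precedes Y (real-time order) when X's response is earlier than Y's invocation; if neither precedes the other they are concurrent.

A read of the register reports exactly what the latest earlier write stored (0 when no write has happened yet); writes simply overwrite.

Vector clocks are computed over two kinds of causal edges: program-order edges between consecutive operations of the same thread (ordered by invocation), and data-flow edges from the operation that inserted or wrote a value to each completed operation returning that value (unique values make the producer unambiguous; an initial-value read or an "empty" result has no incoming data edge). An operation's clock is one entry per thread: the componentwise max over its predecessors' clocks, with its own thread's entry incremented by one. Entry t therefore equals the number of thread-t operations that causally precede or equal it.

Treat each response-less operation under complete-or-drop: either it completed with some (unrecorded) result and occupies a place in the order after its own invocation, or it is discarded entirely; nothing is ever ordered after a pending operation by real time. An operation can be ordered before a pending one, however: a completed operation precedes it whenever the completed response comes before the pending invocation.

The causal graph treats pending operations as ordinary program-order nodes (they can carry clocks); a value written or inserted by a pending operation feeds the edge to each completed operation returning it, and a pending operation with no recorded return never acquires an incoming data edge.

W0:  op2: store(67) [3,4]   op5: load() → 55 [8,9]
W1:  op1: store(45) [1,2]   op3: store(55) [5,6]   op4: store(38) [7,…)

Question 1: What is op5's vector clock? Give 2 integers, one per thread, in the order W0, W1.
Answer: (2, 2)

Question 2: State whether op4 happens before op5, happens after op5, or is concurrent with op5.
Answer: concurrent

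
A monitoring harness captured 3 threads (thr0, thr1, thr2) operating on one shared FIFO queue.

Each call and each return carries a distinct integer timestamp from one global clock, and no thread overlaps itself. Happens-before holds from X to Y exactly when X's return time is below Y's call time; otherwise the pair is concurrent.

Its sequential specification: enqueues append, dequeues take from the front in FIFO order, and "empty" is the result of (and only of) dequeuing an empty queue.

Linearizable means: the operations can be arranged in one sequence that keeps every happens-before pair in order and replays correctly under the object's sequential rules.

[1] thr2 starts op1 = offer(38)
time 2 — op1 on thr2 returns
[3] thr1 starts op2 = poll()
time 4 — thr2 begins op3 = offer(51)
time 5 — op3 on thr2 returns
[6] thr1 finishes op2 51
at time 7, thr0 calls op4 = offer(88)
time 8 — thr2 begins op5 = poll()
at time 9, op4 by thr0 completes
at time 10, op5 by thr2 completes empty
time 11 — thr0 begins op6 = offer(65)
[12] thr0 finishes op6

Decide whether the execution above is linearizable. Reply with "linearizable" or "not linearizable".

cut after 5 events: linearizable; cut after 6 events (op2 responds, time 6): not linearizable
2 orders of the 3 completed FIFO queue ops respect real time; none is legal
take op1, op2, op3: step 2 already fails, because op2 poll() → 51 cannot occur there
take op1, op3, op2: step 3 already fails, because op2 poll() → 51 cannot occur there

not linearizable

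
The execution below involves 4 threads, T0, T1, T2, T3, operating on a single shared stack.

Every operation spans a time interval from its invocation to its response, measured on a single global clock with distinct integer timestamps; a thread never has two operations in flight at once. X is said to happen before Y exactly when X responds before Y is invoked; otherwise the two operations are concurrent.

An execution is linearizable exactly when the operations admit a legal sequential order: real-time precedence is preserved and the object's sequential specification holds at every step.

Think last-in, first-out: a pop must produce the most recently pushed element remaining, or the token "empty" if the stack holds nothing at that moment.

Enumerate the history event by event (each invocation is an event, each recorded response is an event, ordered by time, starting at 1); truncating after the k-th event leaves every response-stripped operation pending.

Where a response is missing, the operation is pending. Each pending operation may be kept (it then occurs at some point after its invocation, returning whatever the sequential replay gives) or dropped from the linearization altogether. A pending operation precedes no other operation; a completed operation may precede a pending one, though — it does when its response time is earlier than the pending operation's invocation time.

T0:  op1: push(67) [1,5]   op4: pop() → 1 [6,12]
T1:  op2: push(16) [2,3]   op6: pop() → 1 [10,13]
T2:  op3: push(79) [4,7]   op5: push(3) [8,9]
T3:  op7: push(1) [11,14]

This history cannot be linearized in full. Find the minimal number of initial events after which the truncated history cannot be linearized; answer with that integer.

13

a valid linearization of events 1..12 exists, for instance op1, op2, op3, op5, op6, op7, op4:
step 1: op1 push(67) — stack <67>
step 2: op2 push(16) — stack <67,16>
step 3: op3 push(79) — stack <67,16,79>
step 4: op5 push(3) — stack <67,16,79,3>
step 5: op6 pop() (pending, included) — stack <67,16,79>
step 6: op7 push(1) (pending, included) — stack <67,16,79,1>
step 7: op4 pop() → 1 — stack <67,16,79>
at event 13 (op6's time-13 response) nothing linearizes any more
every completion of the 1 pending operation (op7) was checked; none linearizes
take op1, op2, op3, op4, op5, op6 (pending dropped): step 4 already fails, because op4 pop() → 1 cannot occur there
take op1, op2, op3, op5, op4, op6 (pending dropped): step 5 already fails, because op4 pop() → 1 cannot occur there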